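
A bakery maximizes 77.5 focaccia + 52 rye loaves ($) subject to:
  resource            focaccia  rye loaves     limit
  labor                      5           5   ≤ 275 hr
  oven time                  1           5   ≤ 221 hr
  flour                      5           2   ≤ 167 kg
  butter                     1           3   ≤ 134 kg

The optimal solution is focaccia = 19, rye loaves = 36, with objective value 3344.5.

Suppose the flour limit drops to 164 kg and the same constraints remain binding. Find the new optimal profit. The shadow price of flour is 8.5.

3319

Δb = -3, so new z* = 3344.5 + (8.5)·(-3) = 3344.5 − 25.5 = 3319.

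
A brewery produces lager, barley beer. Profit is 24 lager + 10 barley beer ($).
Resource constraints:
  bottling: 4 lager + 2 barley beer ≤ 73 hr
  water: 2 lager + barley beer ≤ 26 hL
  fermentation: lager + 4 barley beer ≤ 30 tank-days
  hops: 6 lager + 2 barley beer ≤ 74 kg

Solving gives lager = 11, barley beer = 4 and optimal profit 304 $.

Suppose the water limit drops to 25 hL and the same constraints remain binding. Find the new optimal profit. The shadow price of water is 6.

298

Δb = -1, so new z* = 304 + (6)·(-1) = 304 − 6 = 298.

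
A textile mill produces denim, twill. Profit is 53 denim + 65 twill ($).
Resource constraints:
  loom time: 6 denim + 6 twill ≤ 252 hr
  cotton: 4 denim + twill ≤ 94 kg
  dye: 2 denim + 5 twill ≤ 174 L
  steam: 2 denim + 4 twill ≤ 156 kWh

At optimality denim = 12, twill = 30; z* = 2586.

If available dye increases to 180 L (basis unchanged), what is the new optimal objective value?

Check each constraint at x*: loom time 252/252 (tight); cotton 78/94 (slack 16); dye 174/174 (tight); steam 144/156 (slack 12).
By complementary slackness, y = 0 for the non-binding constraints.
The binding rows give the dual system: 6·y_loom time + 2·y_dye = 53 and 6·y_loom time + 5·y_dye = 65.
→ y_loom time = 7.5 and y_dye = 4.
Δz = y_dye·Δb = 4 × (6) = 24, so new z* = 2586 + 24 = 2610.

2610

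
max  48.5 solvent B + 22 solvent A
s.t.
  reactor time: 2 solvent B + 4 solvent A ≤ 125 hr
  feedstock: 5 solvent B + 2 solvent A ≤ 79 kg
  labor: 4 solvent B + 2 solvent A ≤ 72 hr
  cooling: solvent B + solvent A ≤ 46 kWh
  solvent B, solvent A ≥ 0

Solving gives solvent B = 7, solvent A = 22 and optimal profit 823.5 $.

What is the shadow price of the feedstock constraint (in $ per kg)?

4.5

Binding: feedstock and labor. Non-binding: reactor time (23 unused), cooling (17 unused).
Since reactor time, cooling are not tight, their duals are 0.
The binding rows give the dual system: 5·y_feedstock + 4·y_labor = 48.5 and 2·y_feedstock + 2·y_labor = 22.
This yields shadow prices y_feedstock = 4.5, y_labor = 6.5.
Shadow price of feedstock = 4.5.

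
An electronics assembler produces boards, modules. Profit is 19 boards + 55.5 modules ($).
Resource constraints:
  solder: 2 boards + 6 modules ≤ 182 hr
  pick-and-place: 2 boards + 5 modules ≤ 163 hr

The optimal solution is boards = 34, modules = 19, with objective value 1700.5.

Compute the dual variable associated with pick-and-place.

1.5

At the optimum: solder uses 182 of 182 (binding); pick-and-place uses 163 of 163 (binding).
The binding rows give the dual system: 2·y_solder + 2·y_pick-and-place = 19 and 6·y_solder + 5·y_pick-and-place = 55.5.
This yields shadow prices y_solder = 8, y_pick-and-place = 1.5.
Shadow price of pick-and-place = 1.5.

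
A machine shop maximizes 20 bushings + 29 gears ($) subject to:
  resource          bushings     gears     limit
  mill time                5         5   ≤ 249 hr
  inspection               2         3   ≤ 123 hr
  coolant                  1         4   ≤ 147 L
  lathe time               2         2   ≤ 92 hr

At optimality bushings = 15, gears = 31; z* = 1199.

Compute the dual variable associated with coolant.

0

Binding: inspection and lathe time. Non-binding: mill time (19 unused), coolant (8 unused).
Since mill time, coolant are not tight, their duals are 0.
The binding rows give the dual system: 2·y_inspection + 2·y_lathe time = 20 and 3·y_inspection + 2·y_lathe time = 29.
This yields shadow prices y_inspection = 9, y_lathe time = 1.
Shadow price of coolant = 0.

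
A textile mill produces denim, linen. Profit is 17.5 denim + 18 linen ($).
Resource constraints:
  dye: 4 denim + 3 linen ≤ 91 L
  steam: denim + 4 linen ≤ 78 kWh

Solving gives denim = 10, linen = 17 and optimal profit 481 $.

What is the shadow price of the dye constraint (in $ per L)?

Check each constraint at x*: dye 91/91 (tight); steam 78/78 (tight).
Dual feasibility on the basic columns requires 4·y_dye + 1·y_steam = 17.5, 3·y_dye + 4·y_steam = 18.
This yields shadow prices y_dye = 4, y_steam = 1.5.
Shadow price of dye = 4.

4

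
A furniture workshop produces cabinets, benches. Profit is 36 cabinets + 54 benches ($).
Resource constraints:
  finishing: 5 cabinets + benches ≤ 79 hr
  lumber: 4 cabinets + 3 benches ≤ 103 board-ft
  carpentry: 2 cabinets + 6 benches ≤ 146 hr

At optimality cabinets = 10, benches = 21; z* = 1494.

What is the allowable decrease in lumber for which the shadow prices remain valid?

Binding constraints: lumber, carpentry. The basis is B = [[4,3],[2,6]] with det 18.
Per unit decrease in lumber, x* moves by d = (-0.3333, 0.1111).
The basis stays optimal until cabinets reaches 0; allowable decrease = 30 board-ft.

30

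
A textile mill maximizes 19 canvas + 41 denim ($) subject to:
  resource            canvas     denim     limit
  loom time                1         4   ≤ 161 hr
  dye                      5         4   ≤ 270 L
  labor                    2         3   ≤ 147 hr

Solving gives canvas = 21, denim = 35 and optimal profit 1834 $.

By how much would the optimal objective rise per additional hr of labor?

7

Binding: loom time and labor. Non-binding: dye (25 unused).
Since dye is not tight, its dual is 0.
The binding rows give the dual system: 1·y_loom time + 2·y_labor = 19 and 4·y_loom time + 3·y_labor = 41.
Solving: y_loom time = 5, y_labor = 7.
Shadow price of labor = 7.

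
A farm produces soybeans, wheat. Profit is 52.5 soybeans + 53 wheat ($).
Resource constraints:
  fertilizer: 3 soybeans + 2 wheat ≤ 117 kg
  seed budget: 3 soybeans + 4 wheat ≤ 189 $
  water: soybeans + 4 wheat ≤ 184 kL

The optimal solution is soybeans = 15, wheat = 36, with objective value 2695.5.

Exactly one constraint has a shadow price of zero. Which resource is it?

water

fertilizer: 117/117 (binding)
seed budget: 189/189 (binding)
water: 159/184 (slack 25)
By complementary slackness, a constraint with positive slack has shadow price 0 → water.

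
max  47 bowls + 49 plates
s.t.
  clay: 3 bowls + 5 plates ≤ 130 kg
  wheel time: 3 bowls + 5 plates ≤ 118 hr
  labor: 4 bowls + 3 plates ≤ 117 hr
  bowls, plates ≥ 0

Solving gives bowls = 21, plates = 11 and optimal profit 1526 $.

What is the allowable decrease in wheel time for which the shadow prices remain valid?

Binding constraints: wheel time, labor. The basis is B = [[3,5],[4,3]] with det -11.
Per unit decrease in wheel time, x* moves by d = (0.2727, -0.3636).
The basis stays optimal until plates reaches 0; allowable decrease = 30.25 hr.

30.25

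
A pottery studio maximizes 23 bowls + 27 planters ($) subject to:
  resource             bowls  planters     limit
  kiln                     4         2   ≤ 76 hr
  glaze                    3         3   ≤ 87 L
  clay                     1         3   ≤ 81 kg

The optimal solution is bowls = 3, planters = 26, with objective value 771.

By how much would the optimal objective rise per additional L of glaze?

7

Check each constraint at x*: kiln 64/76 (slack 12); glaze 87/87 (tight); clay 81/81 (tight).
Since kiln is not tight, its dual is 0.
Dual feasibility on the basic columns requires 3·y_glaze + 1·y_clay = 23, 3·y_glaze + 3·y_clay = 27.
This yields shadow prices y_glaze = 7, y_clay = 2.
Shadow price of glaze = 7.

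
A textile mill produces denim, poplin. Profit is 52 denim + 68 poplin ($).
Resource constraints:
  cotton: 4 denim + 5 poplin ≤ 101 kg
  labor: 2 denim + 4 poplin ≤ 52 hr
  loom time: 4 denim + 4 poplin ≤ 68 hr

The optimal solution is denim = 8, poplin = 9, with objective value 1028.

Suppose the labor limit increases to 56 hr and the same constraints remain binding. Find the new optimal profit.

1060

Binding: labor and loom time. Non-binding: cotton (24 unused).
Since cotton is not tight, its dual is 0.
From A_Bᵀ y = c: 2·y_labor + 4·y_loom time = 52; 4·y_labor + 4·y_loom time = 68.
This yields shadow prices y_labor = 8, y_loom time = 9.
Δz = y_labor·Δb = 8 × (4) = 32, so new z* = 1028 + 32 = 1060.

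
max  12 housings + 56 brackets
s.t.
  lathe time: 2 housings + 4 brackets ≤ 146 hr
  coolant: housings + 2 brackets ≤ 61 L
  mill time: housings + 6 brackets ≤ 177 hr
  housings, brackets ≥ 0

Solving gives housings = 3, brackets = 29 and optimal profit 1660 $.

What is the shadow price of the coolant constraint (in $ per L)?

4

Binding: coolant and mill time. Non-binding: lathe time (24 unused).
Slack constraints have shadow price 0 (complementary slackness).
Dual feasibility on the basic columns requires 1·y_coolant + 1·y_mill time = 12, 2·y_coolant + 6·y_mill time = 56.
Solving: y_coolant = 4, y_mill time = 8.
Shadow price of coolant = 4.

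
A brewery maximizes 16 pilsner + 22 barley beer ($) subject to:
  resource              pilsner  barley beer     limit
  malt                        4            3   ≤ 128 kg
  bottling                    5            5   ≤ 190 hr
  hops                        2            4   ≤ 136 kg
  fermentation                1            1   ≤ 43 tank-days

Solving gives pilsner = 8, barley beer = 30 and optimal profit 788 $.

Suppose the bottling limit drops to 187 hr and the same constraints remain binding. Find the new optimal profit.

782

Check each constraint at x*: malt 122/128 (slack 6); bottling 190/190 (tight); hops 136/136 (tight); fermentation 38/43 (slack 5).
Slack constraints have shadow price 0 (complementary slackness).
The binding rows give the dual system: 5·y_bottling + 2·y_hops = 16 and 5·y_bottling + 4·y_hops = 22.
→ y_bottling = 2 and y_hops = 3.
Δz = y_bottling·Δb = 2 × (-3) = -6, so new z* = 788 − 6 = 782.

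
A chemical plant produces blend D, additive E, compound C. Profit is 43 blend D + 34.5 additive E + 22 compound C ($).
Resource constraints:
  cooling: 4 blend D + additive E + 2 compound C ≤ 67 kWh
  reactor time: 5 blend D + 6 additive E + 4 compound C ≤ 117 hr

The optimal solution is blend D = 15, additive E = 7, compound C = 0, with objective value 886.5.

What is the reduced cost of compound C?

Both cooling and reactor time are binding at x*.
From A_Bᵀ y = c: 4·y_cooling + 5·y_reactor time = 43; 1·y_cooling + 6·y_reactor time = 34.5.
Solving: y_cooling = 4.5, y_reactor time = 5.
Reduced cost of compound C: c₃ − yᵀa₃ = 22 − (4.5·2 + 5·4) = 22 − 29 = -7.

-7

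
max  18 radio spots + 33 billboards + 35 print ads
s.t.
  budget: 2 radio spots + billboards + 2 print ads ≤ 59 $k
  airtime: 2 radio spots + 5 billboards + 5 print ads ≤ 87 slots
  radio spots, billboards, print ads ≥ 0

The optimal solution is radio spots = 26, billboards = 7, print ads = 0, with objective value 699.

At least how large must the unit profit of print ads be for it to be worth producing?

36

Check each constraint at x*: budget 59/59 (tight); airtime 87/87 (tight).
From A_Bᵀ y = c: 2·y_budget + 2·y_airtime = 18; 1·y_budget + 5·y_airtime = 33.
This yields shadow prices y_budget = 3, y_airtime = 6.
print ads enters the basis when its profit ≥ yᵀa₃ = 3·2 + 6·5 = 36.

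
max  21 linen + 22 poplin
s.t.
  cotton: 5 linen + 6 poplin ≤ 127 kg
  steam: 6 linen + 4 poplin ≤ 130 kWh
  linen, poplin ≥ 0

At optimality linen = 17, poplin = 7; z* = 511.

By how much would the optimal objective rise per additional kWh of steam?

At the optimum: cotton uses 127 of 127 (binding); steam uses 130 of 130 (binding).
The binding rows give the dual system: 5·y_cotton + 6·y_steam = 21 and 6·y_cotton + 4·y_steam = 22.
This yields shadow prices y_cotton = 3, y_steam = 1.
Shadow price of steam = 1.

1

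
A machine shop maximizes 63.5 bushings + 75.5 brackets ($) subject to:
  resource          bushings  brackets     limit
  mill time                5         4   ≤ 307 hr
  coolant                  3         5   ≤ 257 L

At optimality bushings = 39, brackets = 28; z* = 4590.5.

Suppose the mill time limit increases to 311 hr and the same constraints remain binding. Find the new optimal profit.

4618.5

Both mill time and coolant are binding at x*.
From A_Bᵀ y = c: 5·y_mill time + 3·y_coolant = 63.5; 4·y_mill time + 5·y_coolant = 75.5.
This yields shadow prices y_mill time = 7, y_coolant = 9.5.
Δz = y_mill time·Δb = 7 × (4) = 28, so new z* = 4590.5 + 28 = 4618.5.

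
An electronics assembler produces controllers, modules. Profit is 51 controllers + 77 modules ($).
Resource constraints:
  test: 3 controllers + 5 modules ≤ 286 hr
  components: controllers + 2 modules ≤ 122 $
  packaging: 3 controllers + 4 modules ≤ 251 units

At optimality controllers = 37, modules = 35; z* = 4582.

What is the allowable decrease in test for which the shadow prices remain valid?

35

Binding constraints: test, packaging. The basis is B = [[3,5],[3,4]] with det -3.
Per unit decrease in test, x* moves by d = (1.3333, -1).
The basis stays optimal until modules reaches 0; allowable decrease = 35 hr.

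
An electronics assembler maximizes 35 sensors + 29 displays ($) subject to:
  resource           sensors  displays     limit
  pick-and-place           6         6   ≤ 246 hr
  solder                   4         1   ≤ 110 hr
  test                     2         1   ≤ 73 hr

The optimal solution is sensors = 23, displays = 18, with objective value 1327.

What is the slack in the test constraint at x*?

9

test used = 2·23 + 1·18 = 64; slack = 73 − 64 = 9.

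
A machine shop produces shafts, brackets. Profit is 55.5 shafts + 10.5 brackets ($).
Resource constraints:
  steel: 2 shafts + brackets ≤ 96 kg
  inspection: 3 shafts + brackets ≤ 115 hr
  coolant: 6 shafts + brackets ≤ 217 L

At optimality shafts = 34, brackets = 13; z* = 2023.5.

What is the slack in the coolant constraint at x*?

coolant used = 6·34 + 1·13 = 217; slack = 217 − 217 = 0.

0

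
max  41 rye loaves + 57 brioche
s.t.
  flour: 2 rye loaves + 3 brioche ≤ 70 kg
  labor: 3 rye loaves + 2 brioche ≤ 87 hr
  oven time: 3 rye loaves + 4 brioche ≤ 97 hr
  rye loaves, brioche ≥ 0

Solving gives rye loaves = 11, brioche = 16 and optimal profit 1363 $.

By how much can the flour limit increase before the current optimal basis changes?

Binding constraints: flour, oven time. The basis is B = [[2,3],[3,4]] with det -1.
Per unit increase in flour, x* moves by d = (-4, 3).
The basis stays optimal until rye loaves reaches 0; allowable increase = 2.75 kg.

2.75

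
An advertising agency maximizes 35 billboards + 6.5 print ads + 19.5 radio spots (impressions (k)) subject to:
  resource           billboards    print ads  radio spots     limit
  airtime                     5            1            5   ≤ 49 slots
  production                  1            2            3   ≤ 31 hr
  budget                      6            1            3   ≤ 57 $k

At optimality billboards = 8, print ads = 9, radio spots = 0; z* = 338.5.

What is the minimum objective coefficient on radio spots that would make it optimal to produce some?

27.5

Binding: airtime and budget. Non-binding: production (5 unused).
Since production is not tight, its dual is 0.
Dual feasibility on the basic columns requires 5·y_airtime + 6·y_budget = 35, 1·y_airtime + 1·y_budget = 6.5.
Solving: y_airtime = 4, y_budget = 2.5.
radio spots enters the basis when its profit ≥ yᵀa₃ = 4·5 + 2.5·3 = 27.5.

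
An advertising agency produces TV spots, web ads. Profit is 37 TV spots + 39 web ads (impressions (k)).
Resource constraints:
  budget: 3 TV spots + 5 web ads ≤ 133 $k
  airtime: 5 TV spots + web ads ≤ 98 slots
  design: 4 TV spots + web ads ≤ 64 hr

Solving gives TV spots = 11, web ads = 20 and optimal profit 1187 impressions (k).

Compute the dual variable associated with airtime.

Binding: budget and design. Non-binding: airtime (23 unused).
Since airtime is not tight, its dual is 0.
From A_Bᵀ y = c: 3·y_budget + 4·y_design = 37; 5·y_budget + 1·y_design = 39.
→ y_budget = 7 and y_design = 4.
Shadow price of airtime = 0.

0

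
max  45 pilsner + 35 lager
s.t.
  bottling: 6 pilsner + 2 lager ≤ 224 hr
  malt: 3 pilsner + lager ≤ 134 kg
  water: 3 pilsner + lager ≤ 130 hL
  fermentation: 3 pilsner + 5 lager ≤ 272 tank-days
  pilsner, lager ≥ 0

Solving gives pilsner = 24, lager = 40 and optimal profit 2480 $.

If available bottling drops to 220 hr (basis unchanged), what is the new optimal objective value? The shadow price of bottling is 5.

Δb = -4, so new z* = 2480 + (5)·(-4) = 2480 − 20 = 2460.

2460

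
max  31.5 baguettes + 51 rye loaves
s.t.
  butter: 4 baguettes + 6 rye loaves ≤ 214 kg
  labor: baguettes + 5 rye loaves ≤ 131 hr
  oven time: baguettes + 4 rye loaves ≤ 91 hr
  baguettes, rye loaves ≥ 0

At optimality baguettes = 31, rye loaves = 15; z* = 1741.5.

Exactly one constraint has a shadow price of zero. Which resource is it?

labor

butter: 214/214 (binding)
labor: 106/131 (slack 25)
oven time: 91/91 (binding)
By complementary slackness, a constraint with positive slack has shadow price 0 → labor.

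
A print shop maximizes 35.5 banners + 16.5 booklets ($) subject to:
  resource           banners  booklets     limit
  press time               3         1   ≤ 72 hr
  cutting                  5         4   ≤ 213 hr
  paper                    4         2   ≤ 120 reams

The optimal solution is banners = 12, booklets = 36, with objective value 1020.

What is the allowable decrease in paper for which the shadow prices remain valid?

Binding constraints: press time, paper. The basis is B = [[3,1],[4,2]] with det 2.
Per unit decrease in paper, x* moves by d = (0.5, -1.5).
The basis stays optimal until booklets reaches 0; allowable decrease = 24 reams.

24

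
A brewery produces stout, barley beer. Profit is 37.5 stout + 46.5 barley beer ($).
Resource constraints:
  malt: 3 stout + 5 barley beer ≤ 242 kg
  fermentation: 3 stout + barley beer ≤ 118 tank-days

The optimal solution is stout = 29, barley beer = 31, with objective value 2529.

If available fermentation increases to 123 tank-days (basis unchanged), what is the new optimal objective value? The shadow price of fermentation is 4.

Δb = 5, so new z* = 2529 + (4)·(5) = 2529 + 20 = 2549.

2549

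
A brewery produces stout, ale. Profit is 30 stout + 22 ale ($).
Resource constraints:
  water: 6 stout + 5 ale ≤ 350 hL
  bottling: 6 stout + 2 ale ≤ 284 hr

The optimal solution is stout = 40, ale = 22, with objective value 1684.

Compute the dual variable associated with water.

4

At the optimum: water uses 350 of 350 (binding); bottling uses 284 of 284 (binding).
From A_Bᵀ y = c: 6·y_water + 6·y_bottling = 30; 5·y_water + 2·y_bottling = 22.
Solving: y_water = 4, y_bottling = 1.
Shadow price of water = 4.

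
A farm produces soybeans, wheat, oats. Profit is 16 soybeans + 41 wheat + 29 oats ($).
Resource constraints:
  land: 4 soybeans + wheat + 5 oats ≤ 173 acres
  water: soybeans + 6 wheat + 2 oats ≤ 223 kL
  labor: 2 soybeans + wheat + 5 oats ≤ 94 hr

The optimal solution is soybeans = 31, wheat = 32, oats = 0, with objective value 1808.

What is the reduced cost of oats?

-8

Binding: water and labor. Non-binding: land (17 unused).
Since land is not tight, its dual is 0.
The binding rows give the dual system: 1·y_water + 2·y_labor = 16 and 6·y_water + 1·y_labor = 41.
Solving: y_water = 6, y_labor = 5.
Reduced cost of oats: c₃ − yᵀa₃ = 29 − (6·2 + 5·5) = 29 − 37 = -8.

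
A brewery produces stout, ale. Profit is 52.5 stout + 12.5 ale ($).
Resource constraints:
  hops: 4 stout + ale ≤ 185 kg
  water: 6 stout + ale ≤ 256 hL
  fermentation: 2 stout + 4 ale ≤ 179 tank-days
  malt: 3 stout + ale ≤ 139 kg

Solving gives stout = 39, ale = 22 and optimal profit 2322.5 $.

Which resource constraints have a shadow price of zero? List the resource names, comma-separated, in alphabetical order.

fermentation, hops

hops: 178/185 (slack 7)
water: 256/256 (binding)
fermentation: 166/179 (slack 13)
malt: 139/139 (binding)
By complementary slackness, a constraint with positive slack has shadow price 0 → fermentation, hops.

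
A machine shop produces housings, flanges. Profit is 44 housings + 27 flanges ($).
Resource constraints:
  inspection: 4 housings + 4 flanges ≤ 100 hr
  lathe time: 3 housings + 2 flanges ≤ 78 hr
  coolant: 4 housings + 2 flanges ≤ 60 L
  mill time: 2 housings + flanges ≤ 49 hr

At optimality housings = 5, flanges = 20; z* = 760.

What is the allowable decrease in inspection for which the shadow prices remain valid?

Binding constraints: inspection, coolant. The basis is B = [[4,4],[4,2]] with det -8.
Per unit decrease in inspection, x* moves by d = (0.25, -0.5).
The basis stays optimal until flanges reaches 0; allowable decrease = 40 hr.

40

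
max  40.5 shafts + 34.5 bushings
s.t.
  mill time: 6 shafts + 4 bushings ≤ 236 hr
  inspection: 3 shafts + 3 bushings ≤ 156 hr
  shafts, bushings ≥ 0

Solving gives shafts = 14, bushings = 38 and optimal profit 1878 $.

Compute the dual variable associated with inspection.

At the optimum: mill time uses 236 of 236 (binding); inspection uses 156 of 156 (binding).
From A_Bᵀ y = c: 6·y_mill time + 3·y_inspection = 40.5; 4·y_mill time + 3·y_inspection = 34.5.
Solving: y_mill time = 3, y_inspection = 7.5.
Shadow price of inspection = 7.5.

7.5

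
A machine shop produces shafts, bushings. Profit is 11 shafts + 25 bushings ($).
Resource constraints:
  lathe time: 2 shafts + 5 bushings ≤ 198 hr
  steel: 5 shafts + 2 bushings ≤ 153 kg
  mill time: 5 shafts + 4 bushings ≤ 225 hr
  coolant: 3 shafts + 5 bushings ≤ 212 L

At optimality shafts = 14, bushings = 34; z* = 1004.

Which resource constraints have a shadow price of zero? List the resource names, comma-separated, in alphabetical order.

mill time, steel

lathe time: 198/198 (binding)
steel: 138/153 (slack 15)
mill time: 206/225 (slack 19)
coolant: 212/212 (binding)
By complementary slackness, a constraint with positive slack has shadow price 0 → mill time, steel.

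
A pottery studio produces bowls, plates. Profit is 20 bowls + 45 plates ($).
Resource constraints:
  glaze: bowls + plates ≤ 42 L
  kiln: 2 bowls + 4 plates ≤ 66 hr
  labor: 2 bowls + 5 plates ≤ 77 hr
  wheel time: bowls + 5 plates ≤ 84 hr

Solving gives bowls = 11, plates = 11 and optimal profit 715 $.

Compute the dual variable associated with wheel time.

Check each constraint at x*: glaze 22/42 (slack 20); kiln 66/66 (tight); labor 77/77 (tight); wheel time 66/84 (slack 18).
By complementary slackness, y = 0 for the non-binding constraints.
The binding rows give the dual system: 2·y_kiln + 2·y_labor = 20 and 4·y_kiln + 5·y_labor = 45.
→ y_kiln = 5 and y_labor = 5.
Shadow price of wheel time = 0.

0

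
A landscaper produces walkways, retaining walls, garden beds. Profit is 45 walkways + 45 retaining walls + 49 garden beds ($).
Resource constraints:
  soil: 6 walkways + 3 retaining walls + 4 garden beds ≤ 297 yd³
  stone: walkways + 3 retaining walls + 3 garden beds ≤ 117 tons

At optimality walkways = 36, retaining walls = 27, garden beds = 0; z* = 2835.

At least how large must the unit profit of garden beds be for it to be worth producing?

At the optimum: soil uses 297 of 297 (binding); stone uses 117 of 117 (binding).
Dual feasibility on the basic columns requires 6·y_soil + 1·y_stone = 45, 3·y_soil + 3·y_stone = 45.
→ y_soil = 6 and y_stone = 9.
garden beds enters the basis when its profit ≥ yᵀa₃ = 6·4 + 9·3 = 51.

51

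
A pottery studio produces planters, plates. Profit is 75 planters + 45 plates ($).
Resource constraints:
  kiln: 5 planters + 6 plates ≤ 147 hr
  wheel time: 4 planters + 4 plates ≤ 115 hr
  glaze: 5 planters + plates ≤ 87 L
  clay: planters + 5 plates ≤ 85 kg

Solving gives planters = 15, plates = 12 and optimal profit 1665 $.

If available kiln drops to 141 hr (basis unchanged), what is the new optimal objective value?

1629

At the optimum: kiln uses 147 of 147 (binding); wheel time uses 108 of 115 (slack = 7); glaze uses 87 of 87 (binding); clay uses 75 of 85 (slack = 10).
By complementary slackness, y = 0 for the non-binding constraints.
From A_Bᵀ y = c: 5·y_kiln + 5·y_glaze = 75; 6·y_kiln + 1·y_glaze = 45.
Solving: y_kiln = 6, y_glaze = 9.
Δz = y_kiln·Δb = 6 × (-6) = -36, so new z* = 1665 − 36 = 1629.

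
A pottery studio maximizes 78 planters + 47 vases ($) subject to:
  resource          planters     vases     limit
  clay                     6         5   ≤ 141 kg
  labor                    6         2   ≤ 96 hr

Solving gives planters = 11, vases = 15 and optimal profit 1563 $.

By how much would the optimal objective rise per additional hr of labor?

At the optimum: clay uses 141 of 141 (binding); labor uses 96 of 96 (binding).
The binding rows give the dual system: 6·y_clay + 6·y_labor = 78 and 5·y_clay + 2·y_labor = 47.
Solving: y_clay = 7, y_labor = 6.
Shadow price of labor = 6.

6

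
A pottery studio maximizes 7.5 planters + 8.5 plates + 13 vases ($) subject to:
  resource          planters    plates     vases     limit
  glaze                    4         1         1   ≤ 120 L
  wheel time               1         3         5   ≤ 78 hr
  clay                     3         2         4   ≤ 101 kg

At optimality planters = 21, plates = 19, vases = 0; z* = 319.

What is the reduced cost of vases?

-2.5

At the optimum: glaze uses 103 of 120 (slack = 17); wheel time uses 78 of 78 (binding); clay uses 101 of 101 (binding).
By complementary slackness, y = 0 for the non-binding constraint.
Dual feasibility on the basic columns requires 1·y_wheel time + 3·y_clay = 7.5, 3·y_wheel time + 2·y_clay = 8.5.
This yields shadow prices y_wheel time = 1.5, y_clay = 2.
Reduced cost of vases: c₃ − yᵀa₃ = 13 − (1.5·5 + 2·4) = 13 − 15.5 = -2.5.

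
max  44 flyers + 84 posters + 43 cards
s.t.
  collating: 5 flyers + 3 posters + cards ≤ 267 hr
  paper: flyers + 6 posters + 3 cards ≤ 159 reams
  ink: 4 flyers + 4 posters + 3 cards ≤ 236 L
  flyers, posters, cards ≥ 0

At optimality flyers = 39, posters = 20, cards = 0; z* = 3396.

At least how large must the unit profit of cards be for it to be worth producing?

51

Check each constraint at x*: collating 255/267 (slack 12); paper 159/159 (tight); ink 236/236 (tight).
By complementary slackness, y = 0 for the non-binding constraint.
From A_Bᵀ y = c: 1·y_paper + 4·y_ink = 44; 6·y_paper + 4·y_ink = 84.
→ y_paper = 8 and y_ink = 9.
cards enters the basis when its profit ≥ yᵀa₃ = 8·3 + 9·3 = 51.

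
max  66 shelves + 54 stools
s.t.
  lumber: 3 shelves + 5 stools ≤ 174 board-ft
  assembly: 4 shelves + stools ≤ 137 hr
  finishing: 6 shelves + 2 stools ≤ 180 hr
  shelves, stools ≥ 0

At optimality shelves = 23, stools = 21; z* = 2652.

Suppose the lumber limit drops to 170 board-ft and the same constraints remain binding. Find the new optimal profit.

At the optimum: lumber uses 174 of 174 (binding); assembly uses 113 of 137 (slack = 24); finishing uses 180 of 180 (binding).
Since assembly is not tight, its dual is 0.
Dual feasibility on the basic columns requires 3·y_lumber + 6·y_finishing = 66, 5·y_lumber + 2·y_finishing = 54.
This yields shadow prices y_lumber = 8, y_finishing = 7.
Δz = y_lumber·Δb = 8 × (-4) = -32, so new z* = 2652 − 32 = 2620.

2620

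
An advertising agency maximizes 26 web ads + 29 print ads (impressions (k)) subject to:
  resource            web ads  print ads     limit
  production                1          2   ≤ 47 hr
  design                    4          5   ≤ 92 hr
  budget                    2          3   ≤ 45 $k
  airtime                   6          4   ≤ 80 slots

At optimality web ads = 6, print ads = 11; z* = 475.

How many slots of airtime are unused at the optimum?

airtime used = 6·6 + 4·11 = 80; slack = 80 − 80 = 0.

0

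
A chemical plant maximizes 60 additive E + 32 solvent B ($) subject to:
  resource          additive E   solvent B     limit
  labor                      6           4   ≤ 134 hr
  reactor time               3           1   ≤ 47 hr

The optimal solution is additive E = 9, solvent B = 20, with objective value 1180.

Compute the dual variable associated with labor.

6

Both labor and reactor time are binding at x*.
From A_Bᵀ y = c: 6·y_labor + 3·y_reactor time = 60; 4·y_labor + 1·y_reactor time = 32.
This yields shadow prices y_labor = 6, y_reactor time = 8.
Shadow price of labor = 6.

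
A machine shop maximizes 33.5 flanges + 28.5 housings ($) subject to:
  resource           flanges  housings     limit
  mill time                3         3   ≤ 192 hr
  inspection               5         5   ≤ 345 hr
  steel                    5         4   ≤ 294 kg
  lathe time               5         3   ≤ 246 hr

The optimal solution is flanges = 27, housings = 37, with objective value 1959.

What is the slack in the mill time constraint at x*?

0

mill time used = 3·27 + 3·37 = 192; slack = 192 − 192 = 0.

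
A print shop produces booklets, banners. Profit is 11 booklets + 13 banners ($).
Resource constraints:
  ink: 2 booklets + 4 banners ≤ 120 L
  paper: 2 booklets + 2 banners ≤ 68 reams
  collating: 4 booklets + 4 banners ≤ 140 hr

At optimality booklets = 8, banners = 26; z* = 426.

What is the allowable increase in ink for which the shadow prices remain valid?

Binding constraints: ink, paper. The basis is B = [[2,4],[2,2]] with det -4.
Per unit increase in ink, x* moves by d = (-0.5, 0.5).
The basis stays optimal until booklets reaches 0; allowable increase = 16 L.

16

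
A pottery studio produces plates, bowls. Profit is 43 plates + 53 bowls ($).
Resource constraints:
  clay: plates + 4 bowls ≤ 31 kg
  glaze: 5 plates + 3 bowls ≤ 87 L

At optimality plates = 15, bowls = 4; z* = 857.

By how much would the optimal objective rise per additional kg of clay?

8

Both clay and glaze are binding at x*.
From A_Bᵀ y = c: 1·y_clay + 5·y_glaze = 43; 4·y_clay + 3·y_glaze = 53.
→ y_clay = 8 and y_glaze = 7.
Shadow price of clay = 8.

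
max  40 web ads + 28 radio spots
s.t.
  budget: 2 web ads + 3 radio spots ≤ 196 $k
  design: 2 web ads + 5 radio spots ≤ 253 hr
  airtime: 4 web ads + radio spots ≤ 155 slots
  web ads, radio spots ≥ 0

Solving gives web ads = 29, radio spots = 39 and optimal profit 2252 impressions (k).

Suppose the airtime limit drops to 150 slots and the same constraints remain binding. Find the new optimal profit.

2212

Binding: design and airtime. Non-binding: budget (21 unused).
Since budget is not tight, its dual is 0.
The binding rows give the dual system: 2·y_design + 4·y_airtime = 40 and 5·y_design + 1·y_airtime = 28.
→ y_design = 4 and y_airtime = 8.
Δz = y_airtime·Δb = 8 × (-5) = -40, so new z* = 2252 − 40 = 2212.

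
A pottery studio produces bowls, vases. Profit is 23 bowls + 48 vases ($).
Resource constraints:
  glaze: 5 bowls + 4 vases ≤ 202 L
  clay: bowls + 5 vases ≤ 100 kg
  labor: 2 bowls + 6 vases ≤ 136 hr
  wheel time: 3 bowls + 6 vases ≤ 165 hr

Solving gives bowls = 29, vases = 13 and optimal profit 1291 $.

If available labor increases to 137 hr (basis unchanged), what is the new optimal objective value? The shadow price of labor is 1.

1292

Δb = 1, so new z* = 1291 + (1)·(1) = 1291 + 1 = 1292.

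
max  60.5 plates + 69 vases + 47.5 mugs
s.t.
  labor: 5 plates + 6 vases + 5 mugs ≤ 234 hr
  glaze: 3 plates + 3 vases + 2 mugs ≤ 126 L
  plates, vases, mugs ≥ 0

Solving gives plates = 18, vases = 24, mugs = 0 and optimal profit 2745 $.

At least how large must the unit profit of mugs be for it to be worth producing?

At the optimum: labor uses 234 of 234 (binding); glaze uses 126 of 126 (binding).
From A_Bᵀ y = c: 5·y_labor + 3·y_glaze = 60.5; 6·y_labor + 3·y_glaze = 69.
→ y_labor = 8.5 and y_glaze = 6.
mugs enters the basis when its profit ≥ yᵀa₃ = 8.5·5 + 6·2 = 54.5.

54.5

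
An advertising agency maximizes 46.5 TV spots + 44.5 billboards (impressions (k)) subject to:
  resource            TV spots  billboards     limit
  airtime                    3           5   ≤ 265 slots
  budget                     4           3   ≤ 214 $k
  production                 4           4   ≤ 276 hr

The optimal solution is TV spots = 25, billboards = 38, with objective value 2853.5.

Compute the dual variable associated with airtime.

At the optimum: airtime uses 265 of 265 (binding); budget uses 214 of 214 (binding); production uses 252 of 276 (slack = 24).
Since production is not tight, its dual is 0.
Dual feasibility on the basic columns requires 3·y_airtime + 4·y_budget = 46.5, 5·y_airtime + 3·y_budget = 44.5.
→ y_airtime = 3.5 and y_budget = 9.
Shadow price of airtime = 3.5.

3.5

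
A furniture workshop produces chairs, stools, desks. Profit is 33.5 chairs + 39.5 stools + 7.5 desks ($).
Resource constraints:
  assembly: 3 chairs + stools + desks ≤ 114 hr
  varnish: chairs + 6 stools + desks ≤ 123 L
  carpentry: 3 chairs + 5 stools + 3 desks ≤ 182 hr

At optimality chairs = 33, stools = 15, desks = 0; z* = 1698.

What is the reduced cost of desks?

-7

At the optimum: assembly uses 114 of 114 (binding); varnish uses 123 of 123 (binding); carpentry uses 174 of 182 (slack = 8).
By complementary slackness, y = 0 for the non-binding constraint.
The binding rows give the dual system: 3·y_assembly + 1·y_varnish = 33.5 and 1·y_assembly + 6·y_varnish = 39.5.
→ y_assembly = 9.5 and y_varnish = 5.
Reduced cost of desks: c₃ − yᵀa₃ = 7.5 − (9.5·1 + 5·1) = 7.5 − 14.5 = -7.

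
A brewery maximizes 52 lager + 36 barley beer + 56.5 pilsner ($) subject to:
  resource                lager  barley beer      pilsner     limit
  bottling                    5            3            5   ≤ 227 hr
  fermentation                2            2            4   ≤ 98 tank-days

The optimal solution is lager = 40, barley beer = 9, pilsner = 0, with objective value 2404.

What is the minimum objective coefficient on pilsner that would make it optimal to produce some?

64

Check each constraint at x*: bottling 227/227 (tight); fermentation 98/98 (tight).
From A_Bᵀ y = c: 5·y_bottling + 2·y_fermentation = 52; 3·y_bottling + 2·y_fermentation = 36.
→ y_bottling = 8 and y_fermentation = 6.
pilsner enters the basis when its profit ≥ yᵀa₃ = 8·5 + 6·4 = 64.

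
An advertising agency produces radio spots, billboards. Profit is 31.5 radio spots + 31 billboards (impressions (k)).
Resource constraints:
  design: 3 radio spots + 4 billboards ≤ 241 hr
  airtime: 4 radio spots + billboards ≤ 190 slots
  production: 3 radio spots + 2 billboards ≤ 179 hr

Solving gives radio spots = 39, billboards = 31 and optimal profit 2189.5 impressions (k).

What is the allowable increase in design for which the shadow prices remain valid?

Binding constraints: design, production. The basis is B = [[3,4],[3,2]] with det -6.
Per unit increase in design, x* moves by d = (-0.3333, 0.5).
The basis stays optimal until radio spots reaches 0; allowable increase = 117 hr.

117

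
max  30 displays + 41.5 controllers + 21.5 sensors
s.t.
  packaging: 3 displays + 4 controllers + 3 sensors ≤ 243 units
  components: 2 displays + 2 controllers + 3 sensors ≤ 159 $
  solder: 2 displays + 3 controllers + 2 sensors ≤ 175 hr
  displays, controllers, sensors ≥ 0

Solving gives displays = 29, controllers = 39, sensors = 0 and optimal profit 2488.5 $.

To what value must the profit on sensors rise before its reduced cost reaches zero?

30

Check each constraint at x*: packaging 243/243 (tight); components 136/159 (slack 23); solder 175/175 (tight).
By complementary slackness, y = 0 for the non-binding constraint.
From A_Bᵀ y = c: 3·y_packaging + 2·y_solder = 30; 4·y_packaging + 3·y_solder = 41.5.
→ y_packaging = 7 and y_solder = 4.5.
sensors enters the basis when its profit ≥ yᵀa₃ = 7·3 + 4.5·2 = 30.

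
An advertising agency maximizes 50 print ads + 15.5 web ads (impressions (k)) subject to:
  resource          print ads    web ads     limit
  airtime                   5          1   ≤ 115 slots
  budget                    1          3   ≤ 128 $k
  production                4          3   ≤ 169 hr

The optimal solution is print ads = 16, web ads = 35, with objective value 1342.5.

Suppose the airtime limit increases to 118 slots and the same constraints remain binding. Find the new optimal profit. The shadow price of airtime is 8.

1366.5

Δb = 3, so new z* = 1342.5 + (8)·(3) = 1342.5 + 24 = 1366.5.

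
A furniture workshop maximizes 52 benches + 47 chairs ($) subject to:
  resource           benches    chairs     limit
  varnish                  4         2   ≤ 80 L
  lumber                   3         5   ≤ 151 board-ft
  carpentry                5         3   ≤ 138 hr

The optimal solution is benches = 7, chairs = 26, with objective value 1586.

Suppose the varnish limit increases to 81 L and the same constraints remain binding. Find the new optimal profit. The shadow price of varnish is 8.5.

1594.5

Δb = 1, so new z* = 1586 + (8.5)·(1) = 1586 + 8.5 = 1594.5.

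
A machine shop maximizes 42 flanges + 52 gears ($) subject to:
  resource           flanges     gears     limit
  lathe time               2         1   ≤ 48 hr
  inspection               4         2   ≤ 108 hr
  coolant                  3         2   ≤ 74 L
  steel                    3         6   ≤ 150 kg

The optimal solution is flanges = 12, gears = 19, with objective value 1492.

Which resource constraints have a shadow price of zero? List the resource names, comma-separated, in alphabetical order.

lathe time: 43/48 (slack 5)
inspection: 86/108 (slack 22)
coolant: 74/74 (binding)
steel: 150/150 (binding)
By complementary slackness, a constraint with positive slack has shadow price 0 → inspection, lathe time.

inspection, lathe time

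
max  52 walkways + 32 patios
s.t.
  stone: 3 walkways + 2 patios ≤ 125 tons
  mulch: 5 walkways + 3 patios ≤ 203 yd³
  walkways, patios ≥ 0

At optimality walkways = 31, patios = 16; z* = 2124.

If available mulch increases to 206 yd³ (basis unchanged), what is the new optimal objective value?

Check each constraint at x*: stone 125/125 (tight); mulch 203/203 (tight).
The binding rows give the dual system: 3·y_stone + 5·y_mulch = 52 and 2·y_stone + 3·y_mulch = 32.
This yields shadow prices y_stone = 4, y_mulch = 8.
Δz = y_mulch·Δb = 8 × (3) = 24, so new z* = 2124 + 24 = 2148.

2148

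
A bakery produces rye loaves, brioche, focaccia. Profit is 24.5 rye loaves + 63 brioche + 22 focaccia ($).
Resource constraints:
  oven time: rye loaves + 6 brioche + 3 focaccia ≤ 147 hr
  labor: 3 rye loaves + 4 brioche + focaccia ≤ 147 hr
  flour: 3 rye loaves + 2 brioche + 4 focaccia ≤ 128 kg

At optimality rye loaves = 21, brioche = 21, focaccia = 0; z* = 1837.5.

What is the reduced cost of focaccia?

Check each constraint at x*: oven time 147/147 (tight); labor 147/147 (tight); flour 105/128 (slack 23).
Slack constraints have shadow price 0 (complementary slackness).
Dual feasibility on the basic columns requires 1·y_oven time + 3·y_labor = 24.5, 6·y_oven time + 4·y_labor = 63.
Solving: y_oven time = 6.5, y_labor = 6.
Reduced cost of focaccia: c₃ − yᵀa₃ = 22 − (6.5·3 + 6·1) = 22 − 25.5 = -3.5.

-3.5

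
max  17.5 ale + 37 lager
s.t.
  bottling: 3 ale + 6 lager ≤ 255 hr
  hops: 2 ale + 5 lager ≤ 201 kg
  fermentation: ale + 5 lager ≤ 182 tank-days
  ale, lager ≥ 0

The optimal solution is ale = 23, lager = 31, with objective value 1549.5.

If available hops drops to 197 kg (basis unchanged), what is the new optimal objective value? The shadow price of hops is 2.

1541.5

Δb = -4, so new z* = 1549.5 + (2)·(-4) = 1549.5 − 8 = 1541.5.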